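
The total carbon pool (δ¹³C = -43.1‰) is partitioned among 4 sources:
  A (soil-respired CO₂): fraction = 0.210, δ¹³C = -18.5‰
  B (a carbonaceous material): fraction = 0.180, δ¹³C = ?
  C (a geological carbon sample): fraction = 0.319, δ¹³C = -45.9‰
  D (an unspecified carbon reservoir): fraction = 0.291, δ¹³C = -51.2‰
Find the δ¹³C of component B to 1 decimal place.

Isotope mass balance: δ_bulk = Σ fᵢ·δᵢ.
-43.1 = 0.210×(-18.5) + 0.180×δ_B + 0.319×(-45.9) + 0.291×(-51.2)
0.180·δ_B = -43.1 − (-33.426) = -9.674
δ_B = -9.674 / 0.180 = -53.74‰

-53.7‰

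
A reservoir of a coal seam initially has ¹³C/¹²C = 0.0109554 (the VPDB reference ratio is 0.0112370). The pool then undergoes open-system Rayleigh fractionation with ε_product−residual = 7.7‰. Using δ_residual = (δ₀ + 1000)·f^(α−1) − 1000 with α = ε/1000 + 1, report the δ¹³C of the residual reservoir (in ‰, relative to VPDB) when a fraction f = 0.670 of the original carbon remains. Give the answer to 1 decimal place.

-28.1‰

δ₀ = (0.0109554/0.0112370 − 1)×1000 = (0.974940 − 1)×1000 = -25.060‰
α − 1 = ε/1000 = 0.0077
f^(α−1) = 0.670^(0.0077) = 0.996921
δ_res = (-25.060 + 1000) × 0.996921 − 1000 = 971.938 − 1000 = -28.06‰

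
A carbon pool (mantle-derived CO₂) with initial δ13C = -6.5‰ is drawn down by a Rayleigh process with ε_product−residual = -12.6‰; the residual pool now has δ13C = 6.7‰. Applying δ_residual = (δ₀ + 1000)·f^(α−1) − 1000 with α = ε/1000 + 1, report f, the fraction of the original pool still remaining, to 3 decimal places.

α − 1 = ε/1000 = -0.0126
(δ_res + 1000)/(δ₀ + 1000) = (6.7 + 1000)/(-6.5 + 1000) = 1006.7/993.5 = 1.013286
f = 1.013286^(1/-0.0126) = exp(ln(1.013286)/-0.0126) = exp(0.01320/-0.0126)
f = exp(-1.0475) = 0.3508

0.351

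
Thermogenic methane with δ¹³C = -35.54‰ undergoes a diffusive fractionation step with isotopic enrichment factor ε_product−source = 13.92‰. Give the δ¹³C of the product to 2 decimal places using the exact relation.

Exactly, δ_product = (δ_source + 1000)·(ε/1000 + 1) − 1000.
δ_product = (-35.54 + 1000) × (13.92/1000 + 1) − 1000
δ_product = -22.115‰

-22.11‰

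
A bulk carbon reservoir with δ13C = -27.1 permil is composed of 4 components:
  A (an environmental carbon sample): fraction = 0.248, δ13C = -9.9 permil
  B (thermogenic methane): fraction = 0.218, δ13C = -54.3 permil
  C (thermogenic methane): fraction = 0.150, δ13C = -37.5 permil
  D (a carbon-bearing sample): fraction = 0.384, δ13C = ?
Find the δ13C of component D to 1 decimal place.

-18.7 permil

Isotope mass balance: δ_bulk = Σ fᵢ·δᵢ.
-27.1 = 0.248×(-9.9) + 0.218×(-54.3) + 0.150×(-37.5) + 0.384×δ_D
0.384·δ_D = -27.1 − (-19.918) = -7.182
δ_D = -7.182 / 0.384 = -18.70 permil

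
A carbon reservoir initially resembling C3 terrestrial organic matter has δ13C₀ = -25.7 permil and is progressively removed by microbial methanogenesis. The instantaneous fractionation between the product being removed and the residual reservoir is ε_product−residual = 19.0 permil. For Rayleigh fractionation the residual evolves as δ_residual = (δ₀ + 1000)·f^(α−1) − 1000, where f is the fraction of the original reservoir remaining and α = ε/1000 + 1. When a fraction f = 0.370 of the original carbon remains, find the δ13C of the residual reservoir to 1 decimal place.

Rayleigh residual: δ_res = (δ₀ + 1000)·f^(α−1) − 1000
α = ε/1000 + 1 = 1.01900, so α − 1 = 0.01900
f^(α−1) = 0.370^(0.01900) = 0.981287
δ_res = (-25.7 + 1000) × 0.981287 − 1000 = 956.067 − 1000 = -43.93 permil

-43.9 permil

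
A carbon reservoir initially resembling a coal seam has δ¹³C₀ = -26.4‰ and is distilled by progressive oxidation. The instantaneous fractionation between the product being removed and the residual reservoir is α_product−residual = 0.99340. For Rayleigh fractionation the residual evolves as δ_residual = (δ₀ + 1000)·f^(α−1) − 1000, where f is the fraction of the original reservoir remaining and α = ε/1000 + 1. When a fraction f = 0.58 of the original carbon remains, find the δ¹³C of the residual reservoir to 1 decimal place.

-22.9‰

Rayleigh residual: δ_res = (δ₀ + 1000)·f^(α−1) − 1000
α − 1 = -0.00660
f^(α−1) = 0.58^(-0.00660) = 1.003602
δ_res = (-26.4 + 1000) × 1.003602 − 1000 = 977.107 − 1000 = -22.89‰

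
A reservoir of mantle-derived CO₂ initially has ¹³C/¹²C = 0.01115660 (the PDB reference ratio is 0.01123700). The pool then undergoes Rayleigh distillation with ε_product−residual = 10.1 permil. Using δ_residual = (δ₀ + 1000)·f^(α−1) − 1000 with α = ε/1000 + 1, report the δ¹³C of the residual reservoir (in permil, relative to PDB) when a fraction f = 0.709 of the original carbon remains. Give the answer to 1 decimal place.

δ₀ = (0.01115660/0.01123700 − 1)×1000 = (0.992845 − 1)×1000 = -7.155 permil
α − 1 = ε/1000 = 0.0101
f^(α−1) = 0.709^(0.0101) = 0.996533
δ_res = (-7.155 + 1000) × 0.996533 − 1000 = 989.403 − 1000 = -10.60 permil

-10.6 permil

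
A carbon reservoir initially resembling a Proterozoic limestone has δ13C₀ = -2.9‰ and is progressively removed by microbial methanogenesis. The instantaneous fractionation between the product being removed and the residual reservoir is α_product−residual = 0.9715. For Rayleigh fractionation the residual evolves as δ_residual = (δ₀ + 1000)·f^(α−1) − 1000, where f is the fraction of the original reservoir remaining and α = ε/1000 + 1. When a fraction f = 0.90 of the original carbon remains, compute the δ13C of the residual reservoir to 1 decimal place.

Rayleigh residual: δ_res = (δ₀ + 1000)·f^(α−1) − 1000
α − 1 = -0.02850
f^(α−1) = 0.90^(-0.02850) = 1.003007
δ_res = (-2.9 + 1000) × 1.003007 − 1000 = 1000.099 − 1000 = 0.10‰

0.1‰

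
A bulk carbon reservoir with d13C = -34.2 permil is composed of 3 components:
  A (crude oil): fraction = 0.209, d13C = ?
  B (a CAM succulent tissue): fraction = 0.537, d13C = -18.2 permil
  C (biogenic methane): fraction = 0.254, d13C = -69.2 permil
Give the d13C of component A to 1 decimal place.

-32.8 permil

Isotope mass balance: δ_bulk = Σ fᵢ·δᵢ.
-34.2 = 0.209×δ_A + 0.537×(-18.2) + 0.254×(-69.2)
0.209·δ_A = -34.2 − (-27.350) = -6.850
δ_A = -6.850 / 0.209 = -32.77 permil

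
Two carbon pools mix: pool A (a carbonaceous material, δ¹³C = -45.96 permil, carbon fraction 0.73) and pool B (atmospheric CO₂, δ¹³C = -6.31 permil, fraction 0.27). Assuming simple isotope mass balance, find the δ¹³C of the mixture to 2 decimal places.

δ_mix = f_A·δ_A + f_B·δ_B
δ_mix = 0.73 × (-45.96) + 0.27 × (-6.31)
δ_mix = -33.551 + -1.704 = -35.255 permil

-35.25 permil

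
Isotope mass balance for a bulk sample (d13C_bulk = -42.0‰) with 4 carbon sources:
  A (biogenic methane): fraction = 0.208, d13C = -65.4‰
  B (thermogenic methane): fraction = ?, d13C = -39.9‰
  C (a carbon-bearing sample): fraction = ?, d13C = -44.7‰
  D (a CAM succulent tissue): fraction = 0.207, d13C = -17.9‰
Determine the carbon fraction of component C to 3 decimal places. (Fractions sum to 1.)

Let f_C and f_B be the unknown fractions; fractions sum to 1 so f_C + f_B = 0.585.
Mass balance: Σ fᵢ·δᵢ = δ_bulk ⇒ f_C·(-44.7) + f_B·(-39.9) = -42.0 − (-17.309) = -24.691
Substitute f_B = 0.585 − f_C:
f_C·(-44.7 − -39.9) = -24.691 − 0.585×(-39.9) = -1.350
f_C = -1.350 / -4.8 = 0.2813

0.281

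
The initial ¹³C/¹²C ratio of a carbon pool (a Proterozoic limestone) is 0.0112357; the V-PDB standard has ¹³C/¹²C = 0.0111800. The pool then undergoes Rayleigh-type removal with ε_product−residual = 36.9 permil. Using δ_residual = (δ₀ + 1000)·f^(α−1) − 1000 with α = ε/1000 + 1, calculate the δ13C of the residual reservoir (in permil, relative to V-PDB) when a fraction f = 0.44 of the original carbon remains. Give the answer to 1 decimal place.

-25.0 permil

δ₀ = (0.0112357/0.0111800 − 1)×1000 = (1.004982 − 1)×1000 = 4.982 permil
α − 1 = ε/1000 = 0.0369
f^(α−1) = 0.44^(0.0369) = 0.970160
δ_res = (4.982 + 1000) × 0.970160 − 1000 = 974.994 − 1000 = -25.01 permil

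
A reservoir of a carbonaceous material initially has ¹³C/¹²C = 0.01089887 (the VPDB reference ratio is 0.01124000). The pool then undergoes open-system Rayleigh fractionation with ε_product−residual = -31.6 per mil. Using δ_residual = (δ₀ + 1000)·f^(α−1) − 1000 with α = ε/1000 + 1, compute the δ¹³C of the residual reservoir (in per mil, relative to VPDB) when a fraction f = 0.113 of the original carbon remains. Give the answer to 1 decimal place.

δ₀ = (0.01089887/0.01124000 − 1)×1000 = (0.969650 − 1)×1000 = -30.350 per mil
α − 1 = ε/1000 = -0.0316
f^(α−1) = 0.113^(-0.0316) = 1.071329
δ_res = (-30.350 + 1000) × 1.071329 − 1000 = 1038.814 − 1000 = 38.81 per mil

38.8 per mil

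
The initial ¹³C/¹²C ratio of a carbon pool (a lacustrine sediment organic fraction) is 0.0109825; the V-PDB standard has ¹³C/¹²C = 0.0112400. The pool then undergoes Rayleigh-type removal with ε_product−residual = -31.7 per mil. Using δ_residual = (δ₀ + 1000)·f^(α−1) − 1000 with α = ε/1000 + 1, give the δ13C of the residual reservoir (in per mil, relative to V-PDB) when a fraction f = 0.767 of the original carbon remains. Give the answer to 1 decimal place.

δ₀ = (0.0109825/0.0112400 − 1)×1000 = (0.977091 − 1)×1000 = -22.909 per mil
α − 1 = ε/1000 = -0.0317
f^(α−1) = 0.767^(-0.0317) = 1.008444
δ_res = (-22.909 + 1000) × 1.008444 − 1000 = 985.342 − 1000 = -14.66 per mil

-14.7 per mil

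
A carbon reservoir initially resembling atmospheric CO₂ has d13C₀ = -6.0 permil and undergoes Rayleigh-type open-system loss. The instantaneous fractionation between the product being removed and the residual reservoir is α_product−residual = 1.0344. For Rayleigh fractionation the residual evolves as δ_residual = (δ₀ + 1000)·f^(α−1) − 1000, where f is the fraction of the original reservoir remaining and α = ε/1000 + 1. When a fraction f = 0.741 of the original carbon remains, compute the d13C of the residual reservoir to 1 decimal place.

-16.2 permil

Rayleigh residual: δ_res = (δ₀ + 1000)·f^(α−1) − 1000
α − 1 = 0.03440
f^(α−1) = 0.741^(0.03440) = 0.989741
δ_res = (-6.0 + 1000) × 0.989741 − 1000 = 983.803 − 1000 = -16.20 permil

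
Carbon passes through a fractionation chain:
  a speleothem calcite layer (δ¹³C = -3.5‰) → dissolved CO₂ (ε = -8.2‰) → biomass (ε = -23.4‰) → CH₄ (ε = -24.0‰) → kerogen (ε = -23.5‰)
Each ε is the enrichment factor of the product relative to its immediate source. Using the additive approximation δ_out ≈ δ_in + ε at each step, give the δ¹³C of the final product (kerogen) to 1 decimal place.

-82.6‰

step 1: δ ≈ -3.5 + (-8.2) = -11.7‰
step 2: δ ≈ -11.7 + (-23.4) = -35.1‰
step 3: δ ≈ -35.1 + (-24.0) = -59.1‰
step 4: δ ≈ -59.1 + (-23.5) = -82.6‰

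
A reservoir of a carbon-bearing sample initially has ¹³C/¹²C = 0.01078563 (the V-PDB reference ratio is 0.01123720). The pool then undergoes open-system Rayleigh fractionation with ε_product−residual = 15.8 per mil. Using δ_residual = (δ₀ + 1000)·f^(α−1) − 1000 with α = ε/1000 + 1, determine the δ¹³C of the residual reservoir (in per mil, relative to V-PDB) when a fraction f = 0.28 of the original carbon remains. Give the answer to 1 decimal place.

-59.3 per mil

δ₀ = (0.01078563/0.01123720 − 1)×1000 = (0.959815 − 1)×1000 = -40.185 per mil
α − 1 = ε/1000 = 0.0158
f^(α−1) = 0.28^(0.0158) = 0.980088
δ_res = (-40.185 + 1000) × 0.980088 − 1000 = 940.703 − 1000 = -59.30 per mil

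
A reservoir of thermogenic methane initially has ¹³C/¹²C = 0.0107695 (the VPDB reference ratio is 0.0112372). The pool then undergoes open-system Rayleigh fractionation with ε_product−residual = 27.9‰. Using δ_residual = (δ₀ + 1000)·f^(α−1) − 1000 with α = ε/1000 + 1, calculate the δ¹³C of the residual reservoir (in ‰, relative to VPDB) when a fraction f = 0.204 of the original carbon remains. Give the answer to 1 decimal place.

δ₀ = (0.0107695/0.0112372 − 1)×1000 = (0.958379 − 1)×1000 = -41.621‰
α − 1 = ε/1000 = 0.0279
f^(α−1) = 0.204^(0.0279) = 0.956618
δ_res = (-41.621 + 1000) × 0.956618 − 1000 = 916.803 − 1000 = -83.20‰

-83.2‰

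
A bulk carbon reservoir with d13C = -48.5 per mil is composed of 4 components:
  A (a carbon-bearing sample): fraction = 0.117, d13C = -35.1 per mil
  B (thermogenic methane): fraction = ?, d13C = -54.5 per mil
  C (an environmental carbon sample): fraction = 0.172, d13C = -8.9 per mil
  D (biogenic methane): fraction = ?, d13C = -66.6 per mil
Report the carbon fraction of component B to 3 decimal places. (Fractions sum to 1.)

Let f_B and f_D be the unknown fractions; fractions sum to 1 so f_B + f_D = 0.711.
Mass balance: Σ fᵢ·δᵢ = δ_bulk ⇒ f_B·(-54.5) + f_D·(-66.6) = -48.5 − (-5.638) = -42.862
Substitute f_D = 0.711 − f_B:
f_B·(-54.5 − -66.6) = -42.862 − 0.711×(-66.6) = 4.490
f_B = 4.490 / 12.1 = 0.3711

0.371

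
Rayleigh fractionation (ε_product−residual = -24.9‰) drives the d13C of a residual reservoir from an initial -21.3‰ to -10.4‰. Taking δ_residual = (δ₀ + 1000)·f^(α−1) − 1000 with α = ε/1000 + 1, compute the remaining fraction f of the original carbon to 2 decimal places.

0.64

α − 1 = ε/1000 = -0.0249
(δ_res + 1000)/(δ₀ + 1000) = (-10.4 + 1000)/(-21.3 + 1000) = 989.6/978.7 = 1.011137
f = 1.011137^(1/-0.0249) = exp(ln(1.011137)/-0.0249) = exp(0.01108/-0.0249)
f = exp(-0.4448) = 0.6409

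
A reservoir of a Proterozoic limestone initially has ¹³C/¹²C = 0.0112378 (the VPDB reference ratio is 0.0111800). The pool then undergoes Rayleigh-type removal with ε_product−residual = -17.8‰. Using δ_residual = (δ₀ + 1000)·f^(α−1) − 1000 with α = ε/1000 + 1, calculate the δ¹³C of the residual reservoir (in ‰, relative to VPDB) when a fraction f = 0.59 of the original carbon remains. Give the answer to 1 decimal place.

14.7‰

δ₀ = (0.0112378/0.0111800 − 1)×1000 = (1.005170 − 1)×1000 = 5.170‰
α − 1 = ε/1000 = -0.0178
f^(α−1) = 0.59^(-0.0178) = 1.009436
δ_res = (5.170 + 1000) × 1.009436 − 1000 = 1014.655 − 1000 = 14.65‰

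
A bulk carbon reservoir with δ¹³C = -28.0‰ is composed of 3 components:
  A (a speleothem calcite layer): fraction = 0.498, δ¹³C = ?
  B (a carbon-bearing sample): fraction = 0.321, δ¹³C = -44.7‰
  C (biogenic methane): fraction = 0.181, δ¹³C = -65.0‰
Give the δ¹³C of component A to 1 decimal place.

-3.8‰

Isotope mass balance: δ_bulk = Σ fᵢ·δᵢ.
-28.0 = 0.498×δ_A + 0.321×(-44.7) + 0.181×(-65.0)
0.498·δ_A = -28.0 − (-26.114) = -1.886
δ_A = -1.886 / 0.498 = -3.79‰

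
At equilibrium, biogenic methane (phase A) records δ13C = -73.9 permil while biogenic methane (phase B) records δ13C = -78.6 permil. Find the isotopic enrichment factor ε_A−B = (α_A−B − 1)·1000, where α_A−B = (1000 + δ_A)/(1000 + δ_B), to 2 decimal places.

5.10 permil

α_A−B = (1000 + -73.9) / (1000 + -78.6) = 926.1 / 921.4 = 1.005101
ε_A−B = (1.005101 − 1) × 1000 = 5.101 permil
(The approximation ε ≈ δ_A − δ_B would give 4.7 permil.)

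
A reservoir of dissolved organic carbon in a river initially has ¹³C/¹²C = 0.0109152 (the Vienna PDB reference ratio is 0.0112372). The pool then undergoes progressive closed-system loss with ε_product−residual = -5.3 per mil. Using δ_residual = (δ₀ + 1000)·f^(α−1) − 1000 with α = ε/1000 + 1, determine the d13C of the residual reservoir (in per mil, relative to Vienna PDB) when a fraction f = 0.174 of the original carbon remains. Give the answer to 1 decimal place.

δ₀ = (0.0109152/0.0112372 − 1)×1000 = (0.971345 − 1)×1000 = -28.655 per mil
α − 1 = ε/1000 = -0.0053
f^(α−1) = 0.174^(-0.0053) = 1.009311
δ_res = (-28.655 + 1000) × 1.009311 − 1000 = 980.390 − 1000 = -19.61 per mil

-19.6 per mil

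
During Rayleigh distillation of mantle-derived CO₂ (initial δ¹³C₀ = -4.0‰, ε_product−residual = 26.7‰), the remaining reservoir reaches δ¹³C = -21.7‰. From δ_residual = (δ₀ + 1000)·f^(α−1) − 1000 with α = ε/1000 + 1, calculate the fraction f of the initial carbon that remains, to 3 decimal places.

0.511

α − 1 = ε/1000 = 0.0267
(δ_res + 1000)/(δ₀ + 1000) = (-21.7 + 1000)/(-4.0 + 1000) = 978.3/996.0 = 0.982229
f = 0.982229^(1/0.0267) = exp(ln(0.982229)/0.0267) = exp(-0.01793/0.0267)
f = exp(-0.6716) = 0.5109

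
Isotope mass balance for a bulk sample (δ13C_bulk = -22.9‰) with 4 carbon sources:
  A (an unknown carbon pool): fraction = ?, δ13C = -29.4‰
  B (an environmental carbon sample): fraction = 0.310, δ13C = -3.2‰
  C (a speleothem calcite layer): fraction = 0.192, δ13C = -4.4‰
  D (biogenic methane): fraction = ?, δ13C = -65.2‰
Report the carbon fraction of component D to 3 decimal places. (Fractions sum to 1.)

0.179

Let f_D and f_A be the unknown fractions; fractions sum to 1 so f_D + f_A = 0.498.
Mass balance: Σ fᵢ·δᵢ = δ_bulk ⇒ f_D·(-65.2) + f_A·(-29.4) = -22.9 − (-1.837) = -21.063
Substitute f_A = 0.498 − f_D:
f_D·(-65.2 − -29.4) = -21.063 − 0.498×(-29.4) = -6.422
f_D = -6.422 / -35.8 = 0.1794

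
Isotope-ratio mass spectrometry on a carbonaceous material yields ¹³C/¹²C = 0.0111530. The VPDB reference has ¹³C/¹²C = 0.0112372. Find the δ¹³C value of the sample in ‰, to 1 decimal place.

-7.5‰

δ¹³C = (R_sample / R_standard − 1) × 1000
R_sample / R_standard = 0.0111530 / 0.0112372 = 0.992507
δ¹³C = (0.992507 − 1) × 1000 = -7.49‰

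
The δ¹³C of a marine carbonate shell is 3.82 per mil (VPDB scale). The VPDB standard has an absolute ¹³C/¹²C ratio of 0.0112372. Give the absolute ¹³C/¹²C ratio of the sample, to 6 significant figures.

R_sample = R_standard × (δ¹³C/1000 + 1)
R_sample = 0.0112372 × (3.82/1000 + 1) = 0.0112372 × 1.003820
R_sample = 0.0112801

0.0112801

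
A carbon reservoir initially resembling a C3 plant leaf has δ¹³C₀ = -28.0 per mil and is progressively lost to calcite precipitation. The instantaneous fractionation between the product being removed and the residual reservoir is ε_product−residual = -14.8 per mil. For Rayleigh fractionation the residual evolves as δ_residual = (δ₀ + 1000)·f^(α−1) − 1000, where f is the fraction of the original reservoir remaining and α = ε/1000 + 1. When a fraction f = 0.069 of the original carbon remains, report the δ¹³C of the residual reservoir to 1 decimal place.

11.2 per mil

Rayleigh residual: δ_res = (δ₀ + 1000)·f^(α−1) − 1000
α = ε/1000 + 1 = 0.98520, so α − 1 = -0.01480
f^(α−1) = 0.069^(-0.01480) = 1.040363
δ_res = (-28.0 + 1000) × 1.040363 − 1000 = 1011.233 − 1000 = 11.23 per mil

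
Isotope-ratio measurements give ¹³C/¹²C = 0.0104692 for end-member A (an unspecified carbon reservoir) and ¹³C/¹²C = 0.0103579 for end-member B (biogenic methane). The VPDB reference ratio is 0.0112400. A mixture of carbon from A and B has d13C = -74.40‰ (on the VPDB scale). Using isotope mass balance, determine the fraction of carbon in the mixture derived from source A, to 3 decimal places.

δ_A = (0.0104692/0.0112400 − 1)×1000 = (0.931423 − 1)×1000 = -68.577‰
δ_B = (0.0103579/0.0112400 − 1)×1000 = (0.921521 − 1)×1000 = -78.479‰
f_A = (δ_mix − δ_B)/(δ_A − δ_B) = (-74.40 − (-78.479))/(-68.577 − (-78.479))
f_A = 4.079 / 9.902 = 0.4119

0.412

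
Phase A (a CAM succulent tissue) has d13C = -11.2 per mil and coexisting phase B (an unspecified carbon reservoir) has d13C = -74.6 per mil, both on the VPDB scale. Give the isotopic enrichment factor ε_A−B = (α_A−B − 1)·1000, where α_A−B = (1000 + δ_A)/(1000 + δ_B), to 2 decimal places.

68.51 per mil

α_A−B = (1000 + -11.2) / (1000 + -74.6) = 988.8 / 925.4 = 1.068511
ε_A−B = (1.068511 − 1) × 1000 = 68.511 per mil
(The approximation ε ≈ δ_A − δ_B would give 63.4 per mil.)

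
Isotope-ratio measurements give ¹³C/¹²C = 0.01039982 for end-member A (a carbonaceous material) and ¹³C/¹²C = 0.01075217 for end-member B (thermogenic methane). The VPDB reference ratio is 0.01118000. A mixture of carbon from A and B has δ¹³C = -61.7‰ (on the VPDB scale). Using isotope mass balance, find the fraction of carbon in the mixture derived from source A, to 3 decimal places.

δ_A = (0.01039982/0.01118000 − 1)×1000 = (0.930216 − 1)×1000 = -69.784‰
δ_B = (0.01075217/0.01118000 − 1)×1000 = (0.961733 − 1)×1000 = -38.267‰
f_A = (δ_mix − δ_B)/(δ_A − δ_B) = (-61.7 − (-38.267))/(-69.784 − (-38.267))
f_A = -23.433 / -31.516 = 0.7435

0.744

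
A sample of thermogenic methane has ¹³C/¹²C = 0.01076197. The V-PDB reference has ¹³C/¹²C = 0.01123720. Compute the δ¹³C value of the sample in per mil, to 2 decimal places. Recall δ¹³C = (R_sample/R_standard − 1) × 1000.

δ¹³C = (R_sample / R_standard − 1) × 1000
R_sample / R_standard = 0.01076197 / 0.01123720 = 0.957709
δ¹³C = (0.957709 − 1) × 1000 = -42.291 per mil

-42.29 per mil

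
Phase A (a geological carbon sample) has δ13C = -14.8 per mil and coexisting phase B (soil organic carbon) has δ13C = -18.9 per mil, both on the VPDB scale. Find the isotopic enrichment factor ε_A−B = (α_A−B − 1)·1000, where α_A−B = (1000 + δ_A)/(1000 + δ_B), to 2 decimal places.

4.18 per mil

α_A−B = (1000 + -14.8) / (1000 + -18.9) = 985.2 / 981.1 = 1.004179
ε_A−B = (1.004179 − 1) × 1000 = 4.179 per mil
(The approximation ε ≈ δ_A − δ_B would give 4.1 per mil.)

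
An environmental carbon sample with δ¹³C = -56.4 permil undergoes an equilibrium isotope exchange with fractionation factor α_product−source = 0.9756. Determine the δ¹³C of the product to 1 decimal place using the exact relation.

-79.4 permil

δ_product = (δ_source + 1000)·α − 1000
δ_product = (-56.4 + 1000) × 0.9756 − 1000
δ_product = 920.576 − 1000 = -79.42 permil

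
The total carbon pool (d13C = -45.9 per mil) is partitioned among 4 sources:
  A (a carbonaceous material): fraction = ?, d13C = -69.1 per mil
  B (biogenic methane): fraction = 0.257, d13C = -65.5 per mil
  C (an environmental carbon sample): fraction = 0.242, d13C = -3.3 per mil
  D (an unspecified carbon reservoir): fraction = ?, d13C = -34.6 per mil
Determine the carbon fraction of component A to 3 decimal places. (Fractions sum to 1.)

0.317

Let f_A and f_D be the unknown fractions; fractions sum to 1 so f_A + f_D = 0.501.
Mass balance: Σ fᵢ·δᵢ = δ_bulk ⇒ f_A·(-69.1) + f_D·(-34.6) = -45.9 − (-17.632) = -28.268
Substitute f_D = 0.501 − f_A:
f_A·(-69.1 − -34.6) = -28.268 − 0.501×(-34.6) = -10.933
f_A = -10.933 / -34.5 = 0.3169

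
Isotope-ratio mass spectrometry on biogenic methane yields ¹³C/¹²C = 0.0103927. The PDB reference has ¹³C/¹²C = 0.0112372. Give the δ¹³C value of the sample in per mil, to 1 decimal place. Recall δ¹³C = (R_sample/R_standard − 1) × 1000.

δ¹³C = (R_sample / R_standard − 1) × 1000
R_sample / R_standard = 0.0103927 / 0.0112372 = 0.924848
δ¹³C = (0.924848 − 1) × 1000 = -75.15 per mil

-75.2 per mil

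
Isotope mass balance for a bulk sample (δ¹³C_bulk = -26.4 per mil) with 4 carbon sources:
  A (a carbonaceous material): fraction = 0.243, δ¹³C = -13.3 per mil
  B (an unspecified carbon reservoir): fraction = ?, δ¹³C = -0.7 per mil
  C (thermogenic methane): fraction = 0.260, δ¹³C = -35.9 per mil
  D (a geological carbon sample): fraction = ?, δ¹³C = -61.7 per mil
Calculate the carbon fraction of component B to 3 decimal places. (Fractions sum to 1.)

Let f_B and f_D be the unknown fractions; fractions sum to 1 so f_B + f_D = 0.497.
Mass balance: Σ fᵢ·δᵢ = δ_bulk ⇒ f_B·(-0.7) + f_D·(-61.7) = -26.4 − (-12.566) = -13.834
Substitute f_D = 0.497 − f_B:
f_B·(-0.7 − -61.7) = -13.834 − 0.497×(-61.7) = 16.831
f_B = 16.831 / 61.0 = 0.2759

0.276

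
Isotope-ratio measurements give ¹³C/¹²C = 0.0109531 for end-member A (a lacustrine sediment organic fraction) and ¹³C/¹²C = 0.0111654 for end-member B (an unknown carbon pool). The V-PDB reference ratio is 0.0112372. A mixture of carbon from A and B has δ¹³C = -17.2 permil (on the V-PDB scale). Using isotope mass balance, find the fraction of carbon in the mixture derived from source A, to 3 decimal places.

δ_A = (0.0109531/0.0112372 − 1)×1000 = (0.974718 − 1)×1000 = -25.282 permil
δ_B = (0.0111654/0.0112372 − 1)×1000 = (0.993611 − 1)×1000 = -6.389 permil
f_A = (δ_mix − δ_B)/(δ_A − δ_B) = (-17.2 − (-6.389))/(-25.282 − (-6.389))
f_A = -10.811 / -18.893 = 0.5722

0.572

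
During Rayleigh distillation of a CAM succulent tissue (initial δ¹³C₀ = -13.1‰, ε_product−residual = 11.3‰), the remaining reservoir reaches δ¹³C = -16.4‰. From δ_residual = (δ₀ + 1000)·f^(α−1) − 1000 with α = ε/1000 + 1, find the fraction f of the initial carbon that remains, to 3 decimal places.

α − 1 = ε/1000 = 0.0113
(δ_res + 1000)/(δ₀ + 1000) = (-16.4 + 1000)/(-13.1 + 1000) = 983.6/986.9 = 0.996656
f = 0.996656^(1/0.0113) = exp(ln(0.996656)/0.0113) = exp(-0.00335/0.0113)
f = exp(-0.2964) = 0.7435

0.743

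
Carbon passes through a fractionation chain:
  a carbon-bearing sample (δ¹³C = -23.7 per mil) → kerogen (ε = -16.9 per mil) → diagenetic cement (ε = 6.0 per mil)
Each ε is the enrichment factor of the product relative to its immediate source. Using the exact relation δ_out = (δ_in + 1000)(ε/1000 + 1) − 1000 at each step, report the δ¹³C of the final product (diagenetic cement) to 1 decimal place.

step 1: δ = (-23.70 + 1000)·(-16.9/1000 + 1) − 1000 = -40.20 per mil
step 2: δ = (-40.20 + 1000)·(6.0/1000 + 1) − 1000 = -34.44 per mil

-34.4 per mil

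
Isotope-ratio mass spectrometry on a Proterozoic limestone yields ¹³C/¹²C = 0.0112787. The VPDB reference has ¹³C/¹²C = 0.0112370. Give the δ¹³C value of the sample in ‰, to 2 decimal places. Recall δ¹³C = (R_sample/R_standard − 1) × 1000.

δ¹³C = (R_sample / R_standard − 1) × 1000
R_sample / R_standard = 0.0112787 / 0.0112370 = 1.003711
δ¹³C = (1.003711 − 1) × 1000 = 3.711‰

3.71‰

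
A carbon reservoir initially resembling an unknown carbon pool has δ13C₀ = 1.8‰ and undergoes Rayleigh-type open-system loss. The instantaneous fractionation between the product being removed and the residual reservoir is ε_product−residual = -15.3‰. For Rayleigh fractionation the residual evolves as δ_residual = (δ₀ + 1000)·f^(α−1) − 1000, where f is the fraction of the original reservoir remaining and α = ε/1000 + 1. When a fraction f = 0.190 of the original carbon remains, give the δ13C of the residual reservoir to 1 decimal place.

Rayleigh residual: δ_res = (δ₀ + 1000)·f^(α−1) − 1000
α = ε/1000 + 1 = 0.98470, so α − 1 = -0.01530
f^(α−1) = 0.190^(-0.01530) = 1.025735
δ_res = (1.8 + 1000) × 1.025735 − 1000 = 1027.581 − 1000 = 27.58‰

27.6‰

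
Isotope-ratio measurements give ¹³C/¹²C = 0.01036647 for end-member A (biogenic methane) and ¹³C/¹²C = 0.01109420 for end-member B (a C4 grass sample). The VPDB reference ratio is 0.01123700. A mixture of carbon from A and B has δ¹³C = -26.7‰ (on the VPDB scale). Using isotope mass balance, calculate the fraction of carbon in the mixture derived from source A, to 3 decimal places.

δ_A = (0.01036647/0.01123700 − 1)×1000 = (0.922530 − 1)×1000 = -77.470‰
δ_B = (0.01109420/0.01123700 − 1)×1000 = (0.987292 − 1)×1000 = -12.708‰
f_A = (δ_mix − δ_B)/(δ_A − δ_B) = (-26.7 − (-12.708))/(-77.470 − (-12.708))
f_A = -13.992 / -64.762 = 0.2161

0.216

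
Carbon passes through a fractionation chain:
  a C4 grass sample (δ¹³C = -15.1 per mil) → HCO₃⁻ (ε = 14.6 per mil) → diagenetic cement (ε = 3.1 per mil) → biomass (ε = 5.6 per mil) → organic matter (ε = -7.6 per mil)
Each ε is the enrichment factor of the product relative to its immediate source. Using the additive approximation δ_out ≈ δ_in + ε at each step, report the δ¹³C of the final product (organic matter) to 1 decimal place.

0.6 per mil

step 1: δ ≈ -15.1 + (14.6) = -0.5 per mil
step 2: δ ≈ -0.5 + (3.1) = 2.6 per mil
step 3: δ ≈ 2.6 + (5.6) = 8.2 per mil
step 4: δ ≈ 8.2 + (-7.6) = 0.6 per mil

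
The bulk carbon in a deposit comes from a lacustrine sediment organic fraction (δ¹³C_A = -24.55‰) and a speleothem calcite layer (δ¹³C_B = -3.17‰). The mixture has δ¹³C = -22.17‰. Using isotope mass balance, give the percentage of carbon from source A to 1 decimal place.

88.9%

δ_mix = f_A·δ_A + (1 − f_A)·δ_B  ⇒  f_A = (δ_mix − δ_B)/(δ_A − δ_B)
f_A = (-22.17 − (-3.17)) / (-24.55 − (-3.17))
f_A = -19.00 / -21.38 = 0.8887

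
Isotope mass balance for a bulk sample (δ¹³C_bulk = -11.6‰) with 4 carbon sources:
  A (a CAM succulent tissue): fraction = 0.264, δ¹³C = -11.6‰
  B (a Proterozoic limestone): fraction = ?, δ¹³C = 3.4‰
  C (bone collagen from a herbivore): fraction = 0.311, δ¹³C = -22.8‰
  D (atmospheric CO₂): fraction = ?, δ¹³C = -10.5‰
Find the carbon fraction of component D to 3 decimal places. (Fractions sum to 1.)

0.208

Let f_D and f_B be the unknown fractions; fractions sum to 1 so f_D + f_B = 0.425.
Mass balance: Σ fᵢ·δᵢ = δ_bulk ⇒ f_D·(-10.5) + f_B·(3.4) = -11.6 − (-10.153) = -1.447
Substitute f_B = 0.425 − f_D:
f_D·(-10.5 − 3.4) = -1.447 − 0.425×(3.4) = -2.892
f_D = -2.892 / -13.9 = 0.2080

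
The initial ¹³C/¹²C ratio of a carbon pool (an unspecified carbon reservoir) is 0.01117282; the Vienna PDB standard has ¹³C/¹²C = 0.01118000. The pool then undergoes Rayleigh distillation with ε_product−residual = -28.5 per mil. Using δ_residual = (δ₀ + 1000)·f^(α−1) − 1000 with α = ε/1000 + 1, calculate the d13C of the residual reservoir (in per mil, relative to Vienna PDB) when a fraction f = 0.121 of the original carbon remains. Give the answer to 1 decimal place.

61.4 per mil

δ₀ = (0.01117282/0.01118000 − 1)×1000 = (0.999358 − 1)×1000 = -0.642 per mil
α − 1 = ε/1000 = -0.0285
f^(α−1) = 0.121^(-0.0285) = 1.062039
δ_res = (-0.642 + 1000) × 1.062039 − 1000 = 1061.357 − 1000 = 61.36 per mil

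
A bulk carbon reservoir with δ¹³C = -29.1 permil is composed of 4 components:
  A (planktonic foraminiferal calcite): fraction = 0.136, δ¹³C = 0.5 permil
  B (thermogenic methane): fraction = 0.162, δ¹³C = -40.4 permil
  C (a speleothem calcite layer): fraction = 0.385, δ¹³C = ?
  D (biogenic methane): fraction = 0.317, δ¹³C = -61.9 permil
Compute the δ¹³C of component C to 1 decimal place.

-7.8 permil

Isotope mass balance: δ_bulk = Σ fᵢ·δᵢ.
-29.1 = 0.136×(0.5) + 0.162×(-40.4) + 0.385×δ_C + 0.317×(-61.9)
0.385·δ_C = -29.1 − (-26.099) = -3.001
δ_C = -3.001 / 0.385 = -7.79 permil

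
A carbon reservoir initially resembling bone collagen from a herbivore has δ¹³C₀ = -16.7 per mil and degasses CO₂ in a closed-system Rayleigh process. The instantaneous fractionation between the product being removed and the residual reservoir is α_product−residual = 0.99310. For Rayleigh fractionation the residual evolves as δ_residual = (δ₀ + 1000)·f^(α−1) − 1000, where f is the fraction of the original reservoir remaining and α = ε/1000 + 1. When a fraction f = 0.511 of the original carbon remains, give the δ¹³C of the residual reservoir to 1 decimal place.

Rayleigh residual: δ_res = (δ₀ + 1000)·f^(α−1) − 1000
α − 1 = -0.00690
f^(α−1) = 0.511^(-0.00690) = 1.004643
δ_res = (-16.7 + 1000) × 1.004643 − 1000 = 987.866 − 1000 = -12.13 per mil

-12.1 per mil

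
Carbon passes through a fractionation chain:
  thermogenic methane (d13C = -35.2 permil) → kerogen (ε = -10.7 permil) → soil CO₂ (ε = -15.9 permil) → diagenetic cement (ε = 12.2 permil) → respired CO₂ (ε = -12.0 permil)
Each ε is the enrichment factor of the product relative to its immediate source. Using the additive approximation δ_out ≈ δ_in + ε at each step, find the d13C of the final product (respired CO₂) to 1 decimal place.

-61.6 permil

step 1: δ ≈ -35.2 + (-10.7) = -45.9 permil
step 2: δ ≈ -45.9 + (-15.9) = -61.8 permil
step 3: δ ≈ -61.8 + (12.2) = -49.6 permil
step 4: δ ≈ -49.6 + (-12.0) = -61.6 permil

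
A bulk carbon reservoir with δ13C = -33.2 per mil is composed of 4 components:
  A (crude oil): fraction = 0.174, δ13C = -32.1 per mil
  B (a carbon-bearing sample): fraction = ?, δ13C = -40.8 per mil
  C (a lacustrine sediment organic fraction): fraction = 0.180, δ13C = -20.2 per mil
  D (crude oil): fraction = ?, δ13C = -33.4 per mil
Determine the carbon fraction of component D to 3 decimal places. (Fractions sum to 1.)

Let f_D and f_B be the unknown fractions; fractions sum to 1 so f_D + f_B = 0.646.
Mass balance: Σ fᵢ·δᵢ = δ_bulk ⇒ f_D·(-33.4) + f_B·(-40.8) = -33.2 − (-9.221) = -23.979
Substitute f_B = 0.646 − f_D:
f_D·(-33.4 − -40.8) = -23.979 − 0.646×(-40.8) = 2.378
f_D = 2.378 / 7.4 = 0.3214

0.321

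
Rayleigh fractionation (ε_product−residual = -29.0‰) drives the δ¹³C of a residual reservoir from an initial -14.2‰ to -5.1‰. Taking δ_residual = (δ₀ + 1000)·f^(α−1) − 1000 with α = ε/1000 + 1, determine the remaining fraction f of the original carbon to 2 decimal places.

α − 1 = ε/1000 = -0.0290
(δ_res + 1000)/(δ₀ + 1000) = (-5.1 + 1000)/(-14.2 + 1000) = 994.9/985.8 = 1.009231
f = 1.009231^(1/-0.0290) = exp(ln(1.009231)/-0.0290) = exp(0.00919/-0.0290)
f = exp(-0.3169) = 0.7284

0.73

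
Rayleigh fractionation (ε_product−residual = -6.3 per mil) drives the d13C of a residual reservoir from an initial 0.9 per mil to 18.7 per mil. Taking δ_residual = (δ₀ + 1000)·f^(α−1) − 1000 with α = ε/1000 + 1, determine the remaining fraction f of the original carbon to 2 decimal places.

α − 1 = ε/1000 = -0.0063
(δ_res + 1000)/(δ₀ + 1000) = (18.7 + 1000)/(0.9 + 1000) = 1018.7/1000.9 = 1.017784
f = 1.017784^(1/-0.0063) = exp(ln(1.017784)/-0.0063) = exp(0.01763/-0.0063)
f = exp(-2.7980) = 0.0609

0.06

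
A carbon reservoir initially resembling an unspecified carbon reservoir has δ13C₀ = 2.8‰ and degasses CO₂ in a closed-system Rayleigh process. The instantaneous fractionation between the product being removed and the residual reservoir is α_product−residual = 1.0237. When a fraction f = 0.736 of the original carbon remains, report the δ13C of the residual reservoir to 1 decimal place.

-4.5‰

Rayleigh residual: δ_res = (δ₀ + 1000)·f^(α−1) − 1000
α − 1 = 0.02370
f^(α−1) = 0.736^(0.02370) = 0.992762
δ_res = (2.8 + 1000) × 0.992762 − 1000 = 995.541 − 1000 = -4.46‰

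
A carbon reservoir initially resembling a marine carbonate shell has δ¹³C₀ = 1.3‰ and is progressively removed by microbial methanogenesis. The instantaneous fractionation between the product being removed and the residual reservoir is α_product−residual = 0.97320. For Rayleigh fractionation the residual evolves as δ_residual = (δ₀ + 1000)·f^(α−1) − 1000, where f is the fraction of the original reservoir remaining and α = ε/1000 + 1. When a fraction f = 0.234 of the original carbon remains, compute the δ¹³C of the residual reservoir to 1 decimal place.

Rayleigh residual: δ_res = (δ₀ + 1000)·f^(α−1) − 1000
α − 1 = -0.02680
f^(α−1) = 0.234^(-0.02680) = 1.039693
δ_res = (1.3 + 1000) × 1.039693 − 1000 = 1041.044 − 1000 = 41.04‰

41.0‰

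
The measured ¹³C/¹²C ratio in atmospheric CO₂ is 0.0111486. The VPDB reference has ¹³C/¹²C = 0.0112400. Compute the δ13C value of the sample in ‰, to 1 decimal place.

δ13C = (R_sample / R_standard − 1) × 1000
R_sample / R_standard = 0.0111486 / 0.0112400 = 0.991868
δ13C = (0.991868 − 1) × 1000 = -8.13‰

-8.1‰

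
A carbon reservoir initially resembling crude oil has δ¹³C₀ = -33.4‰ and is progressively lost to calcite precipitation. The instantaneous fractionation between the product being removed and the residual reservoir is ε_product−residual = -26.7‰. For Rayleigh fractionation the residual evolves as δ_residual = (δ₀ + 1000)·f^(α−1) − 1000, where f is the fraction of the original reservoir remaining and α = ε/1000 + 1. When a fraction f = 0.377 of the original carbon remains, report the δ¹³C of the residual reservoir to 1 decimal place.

Rayleigh residual: δ_res = (δ₀ + 1000)·f^(α−1) − 1000
α = ε/1000 + 1 = 0.97330, so α − 1 = -0.02670
f^(α−1) = 0.377^(-0.02670) = 1.026388
δ_res = (-33.4 + 1000) × 1.026388 − 1000 = 992.107 − 1000 = -7.89‰

-7.9‰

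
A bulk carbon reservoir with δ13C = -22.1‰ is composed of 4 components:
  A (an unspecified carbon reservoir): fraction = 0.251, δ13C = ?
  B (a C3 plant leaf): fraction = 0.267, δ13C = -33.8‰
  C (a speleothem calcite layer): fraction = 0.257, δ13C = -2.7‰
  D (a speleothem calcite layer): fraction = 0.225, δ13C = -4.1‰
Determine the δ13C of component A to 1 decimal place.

Isotope mass balance: δ_bulk = Σ fᵢ·δᵢ.
-22.1 = 0.251×δ_A + 0.267×(-33.8) + 0.257×(-2.7) + 0.225×(-4.1)
0.251·δ_A = -22.1 − (-10.641) = -11.459
δ_A = -11.459 / 0.251 = -45.65‰

-45.7‰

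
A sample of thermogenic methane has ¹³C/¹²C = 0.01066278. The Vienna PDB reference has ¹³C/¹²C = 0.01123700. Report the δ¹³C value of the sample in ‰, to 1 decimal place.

-51.1‰

δ¹³C = (R_sample / R_standard − 1) × 1000
R_sample / R_standard = 0.01066278 / 0.01123700 = 0.948899
δ¹³C = (0.948899 − 1) × 1000 = -51.10‰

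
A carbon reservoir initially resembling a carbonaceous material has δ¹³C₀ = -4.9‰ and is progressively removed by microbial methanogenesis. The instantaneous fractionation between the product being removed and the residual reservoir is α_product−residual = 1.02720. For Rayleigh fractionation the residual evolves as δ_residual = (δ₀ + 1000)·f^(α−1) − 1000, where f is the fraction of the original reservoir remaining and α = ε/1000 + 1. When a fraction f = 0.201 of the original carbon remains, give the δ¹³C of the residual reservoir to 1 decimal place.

Rayleigh residual: δ_res = (δ₀ + 1000)·f^(α−1) − 1000
α − 1 = 0.02720
f^(α−1) = 0.201^(0.02720) = 0.957298
δ_res = (-4.9 + 1000) × 0.957298 − 1000 = 952.607 − 1000 = -47.39‰

-47.4‰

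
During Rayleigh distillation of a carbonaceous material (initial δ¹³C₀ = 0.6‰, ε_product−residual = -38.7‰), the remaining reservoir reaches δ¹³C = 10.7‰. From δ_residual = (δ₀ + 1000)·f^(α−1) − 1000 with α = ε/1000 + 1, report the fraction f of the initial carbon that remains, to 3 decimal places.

α − 1 = ε/1000 = -0.0387
(δ_res + 1000)/(δ₀ + 1000) = (10.7 + 1000)/(0.6 + 1000) = 1010.7/1000.6 = 1.010094
f = 1.010094^(1/-0.0387) = exp(ln(1.010094)/-0.0387) = exp(0.01004/-0.0387)
f = exp(-0.2595) = 0.7714

0.771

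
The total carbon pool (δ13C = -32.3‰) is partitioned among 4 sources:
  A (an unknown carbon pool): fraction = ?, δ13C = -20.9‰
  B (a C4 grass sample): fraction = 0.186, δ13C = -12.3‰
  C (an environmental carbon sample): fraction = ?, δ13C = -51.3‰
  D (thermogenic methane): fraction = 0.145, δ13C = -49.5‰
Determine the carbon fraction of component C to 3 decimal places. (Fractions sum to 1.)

Let f_C and f_A be the unknown fractions; fractions sum to 1 so f_C + f_A = 0.669.
Mass balance: Σ fᵢ·δᵢ = δ_bulk ⇒ f_C·(-51.3) + f_A·(-20.9) = -32.3 − (-9.465) = -22.835
Substitute f_A = 0.669 − f_C:
f_C·(-51.3 − -20.9) = -22.835 − 0.669×(-20.9) = -8.853
f_C = -8.853 / -30.4 = 0.2912

0.291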